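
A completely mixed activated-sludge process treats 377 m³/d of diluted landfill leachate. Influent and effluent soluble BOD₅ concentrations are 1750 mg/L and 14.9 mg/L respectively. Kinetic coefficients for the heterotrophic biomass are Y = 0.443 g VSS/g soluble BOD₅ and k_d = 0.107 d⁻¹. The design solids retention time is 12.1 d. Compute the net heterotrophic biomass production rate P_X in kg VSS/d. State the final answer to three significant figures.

Y_obs = Y / (1 + k_d θ_c) = 0.443 / (1 + 0.107 × 12.1) = 0.443 / 2.295 = 0.1931.
Mass of soluble BOD₅ removed per day: Q(S₀ − S) = 377 × 1735 g/m³ = 654.1 kg/d.
So the net sludge growth is P_X = 0.1931 × 654.1 = 126.3 kg VSS/d.

P_X ≈ 126 kg VSS/d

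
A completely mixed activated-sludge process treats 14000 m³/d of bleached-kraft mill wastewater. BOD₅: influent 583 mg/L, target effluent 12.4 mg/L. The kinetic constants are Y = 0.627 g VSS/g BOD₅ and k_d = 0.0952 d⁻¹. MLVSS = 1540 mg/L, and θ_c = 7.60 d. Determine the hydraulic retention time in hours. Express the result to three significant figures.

τ ≈ 24.6 h

Steady-state biomass mass balance: V·X·(1 + k_d·θ_c) = Y·Q·(S₀ − S)·θ_c, so V = 0.627 × 14000 × (583 − 12.4) × 7.60 / [1540 × (1 + 0.0952 × 7.60)] = 3.81×10^7 / 2654 = 14342 m³.
Hydraulic retention time τ = V/Q = 14342 / 14000 = 1.024 d = 24.59 h.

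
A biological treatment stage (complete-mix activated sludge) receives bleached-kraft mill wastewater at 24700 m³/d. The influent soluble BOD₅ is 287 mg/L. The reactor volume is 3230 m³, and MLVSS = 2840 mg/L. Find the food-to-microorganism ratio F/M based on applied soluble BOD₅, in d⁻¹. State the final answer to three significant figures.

F/M ≈ 0.773 d⁻¹

F/M = applied load / biomass = Q·S₀/(V·X) = 24700 × 287 / (3230 × 2840) = 0.7728 d⁻¹.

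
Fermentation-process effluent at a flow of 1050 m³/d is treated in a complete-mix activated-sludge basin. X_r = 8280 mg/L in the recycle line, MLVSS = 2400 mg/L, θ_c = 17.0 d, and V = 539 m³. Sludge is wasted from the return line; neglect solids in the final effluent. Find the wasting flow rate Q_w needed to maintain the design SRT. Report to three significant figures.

Q_w ≈ 9.19 m³/d

Wasting from the return line (neglecting effluent solids): Q_w = V·X / (θ_c·X_r) = 539.0 × 2400 / (17.0 × 8280) = 9.190 m³/d.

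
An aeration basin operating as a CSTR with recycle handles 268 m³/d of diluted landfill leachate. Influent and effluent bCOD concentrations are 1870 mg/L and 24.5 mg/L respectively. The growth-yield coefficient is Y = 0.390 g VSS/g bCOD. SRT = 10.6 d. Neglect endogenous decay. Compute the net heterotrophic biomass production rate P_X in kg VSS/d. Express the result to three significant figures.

P_X ≈ 193 kg VSS/d

With endogenous decay neglected, the observed yield equals the true yield: Y_obs = Y = 0.390 g VSS/g bCOD.
Substrate removed = Q·(S₀ − S) = 268 m³/d × (1870 − 24.5) g/m³ = 4.95×10^5 g/d = 494.6 kg/d.
P_X = Y_obs · Q(S₀ − S) = 0.3900 × 494.6 = 192.9 kg VSS/d.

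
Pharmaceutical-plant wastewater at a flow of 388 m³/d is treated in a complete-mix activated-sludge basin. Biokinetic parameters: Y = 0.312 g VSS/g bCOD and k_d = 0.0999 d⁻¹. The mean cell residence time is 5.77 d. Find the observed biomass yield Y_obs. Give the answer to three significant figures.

Y_obs ≈ 0.198 g VSS/g bCOD

Correct the yield for decay: Y_obs = Y/(1 + k_d θ_c) = 0.312 / (1 + 0.0999 × 5.77) = 0.312 / 1.576 = 0.1979.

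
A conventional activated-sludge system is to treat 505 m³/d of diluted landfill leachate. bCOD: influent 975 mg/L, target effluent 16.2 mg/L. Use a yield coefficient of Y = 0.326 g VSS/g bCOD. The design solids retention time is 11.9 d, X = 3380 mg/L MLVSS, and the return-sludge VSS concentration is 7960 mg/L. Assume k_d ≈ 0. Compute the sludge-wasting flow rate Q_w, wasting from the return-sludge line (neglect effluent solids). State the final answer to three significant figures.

Q_w ≈ 19.8 m³/d

Biomass mass balance (decay neglected): V·X = Y·Q·(S₀ − S)·θ_c, so V = 0.326 × 505 × (975 − 16.2) × 11.9 / 3380 = 555.7 m³.
θ_c = V·X/(Q_w·X_r) when wasting from the recycle, so Q_w = V·X/(θ_c·X_r) = 555.7 × 3380 / (11.9 × 7960) = 19.83 m³/d.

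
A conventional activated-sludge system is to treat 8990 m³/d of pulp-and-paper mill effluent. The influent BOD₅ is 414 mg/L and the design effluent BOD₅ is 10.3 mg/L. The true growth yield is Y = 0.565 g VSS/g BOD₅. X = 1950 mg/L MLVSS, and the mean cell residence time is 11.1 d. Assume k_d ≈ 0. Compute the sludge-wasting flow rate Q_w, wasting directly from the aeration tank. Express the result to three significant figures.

Q_w ≈ 1050 m³/d

Biomass mass balance (decay neglected): V·X = Y·Q·(S₀ − S)·θ_c, so V = 0.565 × 8990 × (414 − 10.3) × 11.1 / 1950 = 11672 m³.
With mixed-liquor wasting, θ_c = V/Q_w, so Q_w = V/θ_c = 11672/11.1 = 1052 m³/d.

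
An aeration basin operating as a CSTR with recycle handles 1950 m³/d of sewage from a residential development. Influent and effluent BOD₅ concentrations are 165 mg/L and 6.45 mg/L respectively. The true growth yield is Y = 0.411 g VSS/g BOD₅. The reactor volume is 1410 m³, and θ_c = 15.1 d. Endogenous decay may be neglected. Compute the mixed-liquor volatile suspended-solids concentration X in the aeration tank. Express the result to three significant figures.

X = Y·Q·ΔS·θ_c / V = 0.411 × 1950 × (165 − 6.45) × 15.1 / 1410 = 1361 mg/L.

X ≈ 1360 mg/L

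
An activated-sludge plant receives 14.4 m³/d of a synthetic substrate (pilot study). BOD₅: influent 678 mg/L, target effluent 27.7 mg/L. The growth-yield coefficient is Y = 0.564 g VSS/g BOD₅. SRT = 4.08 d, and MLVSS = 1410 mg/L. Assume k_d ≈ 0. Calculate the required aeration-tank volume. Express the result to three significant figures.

With k_d = 0 the design equation reduces to V = Y Q (S₀−S) θ_c / X = 0.564 × 14.4 × (678 − 27.7) × 4.08 / 1410 = 15.28 m³.

V ≈ 15.3 m³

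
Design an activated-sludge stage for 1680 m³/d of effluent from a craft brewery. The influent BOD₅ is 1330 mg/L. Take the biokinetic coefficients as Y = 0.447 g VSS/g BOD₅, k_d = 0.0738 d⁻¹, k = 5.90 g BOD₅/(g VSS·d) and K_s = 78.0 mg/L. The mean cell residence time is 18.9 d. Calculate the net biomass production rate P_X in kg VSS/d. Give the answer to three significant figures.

P_X ≈ 416 kg VSS/d

For a completely mixed reactor with recycle the Lawrence–McCarty relation gives S = K_s·(1 + k_d·θ_c) / [θ_c·(Y·k − k_d) − 1] = 78.0 × (1 + 0.0738 × 18.9) / [18.9 × (0.447 × 5.90 − 0.0738) − 1] = 186.8 / 47.45 = 3.937 mg/L.
Observed yield with endogenous decay: Y_obs = Y / (1 + k_d·θ_c) = 0.447 / (1 + 0.0738 × 18.9) = 0.447 / 2.395 = 0.1867 g VSS/g BOD₅.
Q·(S₀ − S) = 1680 × (1330 − 3.94) × 10⁻³ = 2228 kg/d removed.
P_X = Y_obs · Q(S₀ − S) = 0.1867 × 2228 = 415.8 kg VSS/d.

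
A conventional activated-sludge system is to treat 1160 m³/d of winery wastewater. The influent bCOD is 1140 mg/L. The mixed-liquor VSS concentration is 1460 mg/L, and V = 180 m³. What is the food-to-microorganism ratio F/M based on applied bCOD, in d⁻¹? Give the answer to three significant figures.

F/M = Q·S₀ / (V·X) = 1160 × 1140 / (180.0 × 1460) = 5.032 g bCOD·(g VSS·d)⁻¹.

F/M ≈ 5.03 d⁻¹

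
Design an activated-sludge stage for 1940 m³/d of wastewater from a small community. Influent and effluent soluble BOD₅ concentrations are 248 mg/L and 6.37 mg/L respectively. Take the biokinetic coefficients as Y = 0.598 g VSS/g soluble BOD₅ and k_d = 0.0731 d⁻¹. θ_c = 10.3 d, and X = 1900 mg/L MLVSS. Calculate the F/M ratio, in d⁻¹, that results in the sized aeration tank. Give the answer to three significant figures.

From the SRT design equation V = Y Q (S₀−S) θ_c / [X (1 + k_d θ_c)] = 0.598 × 1940 × (248 − 6.37) × 10.3 / [1900 × (1 + 0.0731 × 10.3)] = 2.89×10^6 / 3331 = 866.9 m³.
F/M = Q·S₀ / (V·X) = 1940 × 248 / (866.9 × 1900) = 0.2921 g soluble BOD₅·(g VSS·d)⁻¹.

F/M ≈ 0.292 d⁻¹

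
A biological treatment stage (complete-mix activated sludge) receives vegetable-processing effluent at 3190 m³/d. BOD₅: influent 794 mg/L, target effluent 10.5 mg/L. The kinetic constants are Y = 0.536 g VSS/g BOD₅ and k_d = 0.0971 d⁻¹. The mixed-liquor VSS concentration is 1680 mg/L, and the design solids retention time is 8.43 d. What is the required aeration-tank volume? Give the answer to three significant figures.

Steady-state biomass mass balance: V·X·(1 + k_d·θ_c) = Y·Q·(S₀ − S)·θ_c, so V = 0.536 × 3190 × (794 − 10.5) × 8.43 / [1680 × (1 + 0.0971 × 8.43)] = 1.13×10^7 / 3055 = 3696 m³.

V ≈ 3700 m³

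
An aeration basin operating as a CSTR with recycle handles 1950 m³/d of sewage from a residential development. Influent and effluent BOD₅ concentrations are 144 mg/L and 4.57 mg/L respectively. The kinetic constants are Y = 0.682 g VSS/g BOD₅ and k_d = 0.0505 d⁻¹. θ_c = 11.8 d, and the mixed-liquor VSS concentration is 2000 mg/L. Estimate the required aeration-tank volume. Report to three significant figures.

From the SRT design equation V = Y Q (S₀−S) θ_c / [X (1 + k_d θ_c)] = 0.682 × 1950 × (144 − 4.57) × 11.8 / [2000 × (1 + 0.0505 × 11.8)] = 2.19×10^6 / 3192 = 685.5 m³.

V ≈ 686 m³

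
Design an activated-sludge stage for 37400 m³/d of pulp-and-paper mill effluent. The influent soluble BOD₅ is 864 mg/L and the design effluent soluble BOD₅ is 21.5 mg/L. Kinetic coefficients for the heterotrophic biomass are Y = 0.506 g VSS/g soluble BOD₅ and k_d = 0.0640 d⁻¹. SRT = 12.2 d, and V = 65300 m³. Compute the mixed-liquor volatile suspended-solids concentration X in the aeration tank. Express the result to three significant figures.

X ≈ 1670 mg/L

X = Y·Q·ΔS·θ_c / [V·(1 + k_d θ_c)] = 0.506 × 37400 × (864 − 21.5) × 12.2 / [65300 × (1 + 0.0640 × 12.2)] = 1673 mg/L.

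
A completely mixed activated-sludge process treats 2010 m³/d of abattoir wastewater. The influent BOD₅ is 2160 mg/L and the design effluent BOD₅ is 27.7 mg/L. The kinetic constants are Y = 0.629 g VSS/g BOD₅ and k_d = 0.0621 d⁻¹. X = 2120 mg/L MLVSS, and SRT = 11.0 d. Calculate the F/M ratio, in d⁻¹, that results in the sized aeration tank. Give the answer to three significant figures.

Rearranging the biomass balance for a CMAS with decay, V = Y·Q·ΔS·θ_c / [X·(1+k_d θ_c)] = 0.629 × 2010 × (2160 − 27.7) × 11.0 / [2120 × (1 + 0.0621 × 11.0)] = 2.97×10^7 / 3568 = 8311 m³.
F/M = Q·S₀ / (V·X) = 2010 × 2160 / (8311 × 2120) = 0.2464 g BOD₅·(g VSS·d)⁻¹.

F/M ≈ 0.246 d⁻¹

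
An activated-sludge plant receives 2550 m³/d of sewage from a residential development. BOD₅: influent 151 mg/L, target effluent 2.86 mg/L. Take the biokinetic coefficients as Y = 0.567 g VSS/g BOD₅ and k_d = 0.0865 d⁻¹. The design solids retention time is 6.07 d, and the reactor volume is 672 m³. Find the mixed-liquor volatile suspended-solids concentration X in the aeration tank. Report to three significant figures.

From V·X·(1 + k_d·θ_c) = Y·Q·(S₀ − S)·θ_c: X = 0.567 × 2550 × (151 − 2.86) × 6.07 / [672 × (1 + 0.0865 × 6.07)] = 1269 mg/L.

X ≈ 1270 mg/L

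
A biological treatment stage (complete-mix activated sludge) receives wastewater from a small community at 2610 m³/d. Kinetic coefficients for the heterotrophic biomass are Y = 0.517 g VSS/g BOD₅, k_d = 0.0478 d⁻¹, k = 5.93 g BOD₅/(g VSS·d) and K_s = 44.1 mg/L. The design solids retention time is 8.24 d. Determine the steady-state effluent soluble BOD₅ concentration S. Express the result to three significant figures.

S ≈ 2.58 mg/L

Effluent substrate depends only on kinetics and SRT: S = K_s(1 + k_d θ_c) / [θ_c(Yk − k_d) − 1] = 44.1 × (1 + 0.0478 × 8.24) / [8.24 × (0.517 × 5.93 − 0.0478) − 1] = 61.47 / 23.87 = 2.575 mg/L.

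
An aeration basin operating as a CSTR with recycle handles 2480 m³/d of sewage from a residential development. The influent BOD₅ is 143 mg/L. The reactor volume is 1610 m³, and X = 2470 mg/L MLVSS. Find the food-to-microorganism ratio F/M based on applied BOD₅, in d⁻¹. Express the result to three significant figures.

F/M ≈ 0.0892 d⁻¹

F/M = Q·S₀ / (V·X) = 2480 × 143 / (1610 × 2470) = 0.08918 g BOD₅·(g VSS·d)⁻¹.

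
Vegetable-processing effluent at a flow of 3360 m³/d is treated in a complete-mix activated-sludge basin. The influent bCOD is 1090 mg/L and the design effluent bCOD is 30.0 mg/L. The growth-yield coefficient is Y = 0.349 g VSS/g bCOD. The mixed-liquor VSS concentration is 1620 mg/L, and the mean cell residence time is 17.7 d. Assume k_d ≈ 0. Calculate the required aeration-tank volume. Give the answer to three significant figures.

V·X = Y·Q·ΔS·θ_c gives V = 0.349 × 3360 × (1090 − 30.0) × 17.7 / 1620 = 13581 m³.

V ≈ 13600 m³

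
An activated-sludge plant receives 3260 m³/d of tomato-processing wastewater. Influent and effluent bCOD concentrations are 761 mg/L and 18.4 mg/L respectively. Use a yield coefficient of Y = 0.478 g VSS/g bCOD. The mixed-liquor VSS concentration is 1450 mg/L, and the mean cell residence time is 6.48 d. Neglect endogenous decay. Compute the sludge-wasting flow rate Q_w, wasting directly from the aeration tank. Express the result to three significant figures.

Q_w ≈ 798 m³/d

V·X = Y·Q·ΔS·θ_c gives V = 0.478 × 3260 × (761 − 18.4) × 6.48 / 1450 = 5171 m³.
Wasting from the aeration tank: Q_w = V / θ_c = 5171 / 6.48 = 798.1 m³/d.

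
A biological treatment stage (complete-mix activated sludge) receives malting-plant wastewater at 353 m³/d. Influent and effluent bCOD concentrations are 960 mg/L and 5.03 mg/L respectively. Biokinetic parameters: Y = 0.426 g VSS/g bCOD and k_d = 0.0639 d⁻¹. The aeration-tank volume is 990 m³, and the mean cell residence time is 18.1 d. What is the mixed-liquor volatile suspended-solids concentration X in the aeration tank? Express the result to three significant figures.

X = Y·Q·ΔS·θ_c / [V·(1 + k_d θ_c)] = 0.426 × 353 × (960 − 5.03) × 18.1 / [990 × (1 + 0.0639 × 18.1)] = 1217 mg/L.

X ≈ 1220 mg/L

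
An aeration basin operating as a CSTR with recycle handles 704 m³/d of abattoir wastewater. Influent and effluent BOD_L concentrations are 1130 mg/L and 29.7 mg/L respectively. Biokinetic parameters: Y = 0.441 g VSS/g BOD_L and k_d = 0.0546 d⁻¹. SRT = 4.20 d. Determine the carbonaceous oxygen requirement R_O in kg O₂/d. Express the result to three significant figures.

The observed yield is Y_obs = Y/(1 + k_d·θ_c) = 0.441 / (1 + 0.0546 × 4.20) = 0.441 / 1.229 = 0.3587 g VSS per g BOD_L removed.
Q·(S₀ − S) = 704 × (1130 − 29.7) × 10⁻³ = 774.6 kg/d removed.
Net sludge production P_X = 0.3587 × 774.6 = 277.9 kg VSS/d.
R_O = Q·(S₀ − S) − 1.42·P_X = 774.6 − 1.42 × 277.9 = 380.0 kg O₂/d.

R_O ≈ 380 kg O₂/d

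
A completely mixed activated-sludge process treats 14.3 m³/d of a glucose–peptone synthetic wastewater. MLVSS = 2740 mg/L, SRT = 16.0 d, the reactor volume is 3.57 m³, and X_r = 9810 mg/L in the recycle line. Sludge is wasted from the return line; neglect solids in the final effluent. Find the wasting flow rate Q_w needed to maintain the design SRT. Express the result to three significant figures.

Q_w ≈ 0.0623 m³/d

Q_w = (V·X)/(θ_c X_r) = 3.570 × 2740 / (16.0 × 9810) = 0.06232 m³/d.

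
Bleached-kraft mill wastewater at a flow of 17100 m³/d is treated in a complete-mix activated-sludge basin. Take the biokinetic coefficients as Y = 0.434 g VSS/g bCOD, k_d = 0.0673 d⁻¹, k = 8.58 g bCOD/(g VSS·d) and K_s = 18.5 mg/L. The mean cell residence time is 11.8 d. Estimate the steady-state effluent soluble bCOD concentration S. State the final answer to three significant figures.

From the Monod/SRT balance for a CMAS, S = K_s·(1+k_d θ_c)/[θ_c·(Y k − k_d) − 1] = 18.5 × (1 + 0.0673 × 11.8) / [11.8 × (0.434 × 8.58 − 0.0673) − 1] = 33.19 / 42.15 = 0.7875 mg/L.

S ≈ 0.788 mg/L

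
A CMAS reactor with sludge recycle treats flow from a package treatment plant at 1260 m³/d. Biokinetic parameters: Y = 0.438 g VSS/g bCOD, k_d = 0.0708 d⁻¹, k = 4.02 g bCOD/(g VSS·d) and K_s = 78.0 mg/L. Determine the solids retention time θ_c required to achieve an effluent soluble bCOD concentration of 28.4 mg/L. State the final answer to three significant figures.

At the target effluent, Y k S/(K_s+S) = 0.438×4.02×28.4/106.4 = 0.4700 d⁻¹.
Then 1/θ_c = μ − k_d = 0.4700 − 0.0708 = 0.3992 d⁻¹, giving θ_c = 2.505 d.

θ_c ≈ 2.51 d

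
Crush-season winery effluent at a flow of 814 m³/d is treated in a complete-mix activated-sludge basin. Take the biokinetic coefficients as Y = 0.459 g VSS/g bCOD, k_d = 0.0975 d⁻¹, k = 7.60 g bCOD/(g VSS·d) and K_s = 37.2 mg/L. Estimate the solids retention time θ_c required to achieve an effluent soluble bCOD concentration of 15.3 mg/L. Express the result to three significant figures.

Specific growth rate at S = 15.3 mg/L: μ = YkS/(K_s+S) = 0.459·7.60·15.3/(37.2+15.3) = 1.017 d⁻¹.
1/θ_c = 1.017 − 0.0975 = 0.9191 d⁻¹, so θ_c = 1.088 d.

θ_c ≈ 1.09 d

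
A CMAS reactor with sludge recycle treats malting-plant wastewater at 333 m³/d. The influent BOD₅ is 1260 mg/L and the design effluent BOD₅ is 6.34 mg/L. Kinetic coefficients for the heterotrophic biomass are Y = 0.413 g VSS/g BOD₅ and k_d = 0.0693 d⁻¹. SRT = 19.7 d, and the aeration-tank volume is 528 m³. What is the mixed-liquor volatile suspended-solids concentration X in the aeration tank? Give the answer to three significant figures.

X ≈ 2720 mg/L

From V·X·(1 + k_d·θ_c) = Y·Q·(S₀ − S)·θ_c: X = 0.413 × 333 × (1260 − 6.34) × 19.7 / [528 × (1 + 0.0693 × 19.7)] = 2720 mg/L.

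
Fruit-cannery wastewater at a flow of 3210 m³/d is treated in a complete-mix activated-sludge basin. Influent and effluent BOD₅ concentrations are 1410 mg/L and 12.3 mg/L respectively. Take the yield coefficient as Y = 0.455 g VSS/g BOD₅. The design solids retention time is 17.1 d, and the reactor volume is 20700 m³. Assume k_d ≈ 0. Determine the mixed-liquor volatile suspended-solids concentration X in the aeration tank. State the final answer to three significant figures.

X ≈ 1690 mg/L

Without decay, X = Y Q (S₀−S) θ_c / V = 0.455 × 3210 × (1410 − 12.3) × 17.1 / 20700 = 1686 mg/L.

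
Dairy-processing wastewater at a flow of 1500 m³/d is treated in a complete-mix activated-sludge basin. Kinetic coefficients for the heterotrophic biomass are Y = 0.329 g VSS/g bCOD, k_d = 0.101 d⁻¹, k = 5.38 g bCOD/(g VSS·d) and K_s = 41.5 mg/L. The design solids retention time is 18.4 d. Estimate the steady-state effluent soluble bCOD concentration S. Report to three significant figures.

Effluent substrate depends only on kinetics and SRT: S = K_s(1 + k_d θ_c) / [θ_c(Yk − k_d) − 1] = 41.5 × (1 + 0.101 × 18.4) / [18.4 × (0.329 × 5.38 − 0.101) − 1] = 118.6 / 29.71 = 3.993 mg/L.

S ≈ 3.99 mg/L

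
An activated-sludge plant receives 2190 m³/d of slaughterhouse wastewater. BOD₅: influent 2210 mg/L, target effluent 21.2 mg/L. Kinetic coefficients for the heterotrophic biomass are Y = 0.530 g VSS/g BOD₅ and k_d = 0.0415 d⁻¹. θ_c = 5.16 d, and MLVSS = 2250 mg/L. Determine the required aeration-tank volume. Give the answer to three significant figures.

Rearranging the biomass balance for a CMAS with decay, V = Y·Q·ΔS·θ_c / [X·(1+k_d θ_c)] = 0.530 × 2190 × (2210 − 21.2) × 5.16 / [2250 × (1 + 0.0415 × 5.16)] = 1.31×10^7 / 2732 = 4799 m³.

V ≈ 4800 m³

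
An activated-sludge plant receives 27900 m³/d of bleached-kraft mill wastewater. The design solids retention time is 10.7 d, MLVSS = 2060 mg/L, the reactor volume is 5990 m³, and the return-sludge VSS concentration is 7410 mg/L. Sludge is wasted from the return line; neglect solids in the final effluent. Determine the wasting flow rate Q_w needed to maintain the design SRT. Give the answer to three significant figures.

Q_w = (V·X)/(θ_c X_r) = 5990 × 2060 / (10.7 × 7410) = 155.6 m³/d.

Q_w ≈ 156 m³/d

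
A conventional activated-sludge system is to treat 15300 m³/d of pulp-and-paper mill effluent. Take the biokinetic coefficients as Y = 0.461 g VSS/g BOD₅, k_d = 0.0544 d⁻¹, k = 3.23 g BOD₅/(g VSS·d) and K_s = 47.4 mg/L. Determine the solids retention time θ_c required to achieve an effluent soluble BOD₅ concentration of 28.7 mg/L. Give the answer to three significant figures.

At the target effluent, Y k S/(K_s+S) = 0.461×3.23×28.7/76.10 = 0.5616 d⁻¹.
Then 1/θ_c = μ − k_d = 0.5616 − 0.0544 = 0.5072 d⁻¹, giving θ_c = 1.972 d.

θ_c ≈ 1.97 d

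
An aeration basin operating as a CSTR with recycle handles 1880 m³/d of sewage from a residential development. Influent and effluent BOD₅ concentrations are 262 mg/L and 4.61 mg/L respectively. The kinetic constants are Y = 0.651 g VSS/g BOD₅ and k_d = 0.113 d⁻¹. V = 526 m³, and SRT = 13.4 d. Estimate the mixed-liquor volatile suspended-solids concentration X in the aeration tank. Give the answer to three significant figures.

X ≈ 3190 mg/L

Solving the biomass balance for X: X = Y Q (S₀−S) θ_c / [V (1+k_d θ_c)] = 0.651 × 1880 × (262 − 4.61) × 13.4 / [526 × (1 + 0.113 × 13.4)] = 3192 mg/L.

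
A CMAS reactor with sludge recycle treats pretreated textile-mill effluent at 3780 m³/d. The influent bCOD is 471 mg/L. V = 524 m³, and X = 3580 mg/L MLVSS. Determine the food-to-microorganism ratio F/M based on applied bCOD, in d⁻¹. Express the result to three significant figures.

F/M ≈ 0.949 d⁻¹

Food-to-microorganism ratio F/M = Q S₀ / (V X) = 3780 × 471 / (524.0 × 3580) = 0.9491 d⁻¹.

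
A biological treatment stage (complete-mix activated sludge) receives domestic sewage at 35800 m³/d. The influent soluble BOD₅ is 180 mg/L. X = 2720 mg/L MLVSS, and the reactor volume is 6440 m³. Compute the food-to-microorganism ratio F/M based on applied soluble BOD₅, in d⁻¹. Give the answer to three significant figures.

F/M ≈ 0.368 d⁻¹

F/M = Q·S₀ / (V·X) = 35800 × 180 / (6440 × 2720) = 0.3679 g soluble BOD₅·(g VSS·d)⁻¹.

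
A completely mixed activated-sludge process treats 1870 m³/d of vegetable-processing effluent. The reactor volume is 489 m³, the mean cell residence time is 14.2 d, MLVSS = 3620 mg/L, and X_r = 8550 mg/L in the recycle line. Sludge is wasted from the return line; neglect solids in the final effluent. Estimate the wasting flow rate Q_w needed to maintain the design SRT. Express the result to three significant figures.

Wasting from the return line (neglecting effluent solids): Q_w = V·X / (θ_c·X_r) = 489.0 × 3620 / (14.2 × 8550) = 14.58 m³/d.

Q_w ≈ 14.6 m³/d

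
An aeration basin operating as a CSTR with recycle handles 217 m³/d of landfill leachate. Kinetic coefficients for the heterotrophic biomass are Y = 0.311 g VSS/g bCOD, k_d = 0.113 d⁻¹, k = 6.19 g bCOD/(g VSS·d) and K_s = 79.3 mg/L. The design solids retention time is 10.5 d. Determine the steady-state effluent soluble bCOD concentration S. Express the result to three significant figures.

S ≈ 9.62 mg/L

From the Monod/SRT balance for a CMAS, S = K_s·(1+k_d θ_c)/[θ_c·(Y k − k_d) − 1] = 79.3 × (1 + 0.113 × 10.5) / [10.5 × (0.311 × 6.19 − 0.113) − 1] = 173.4 / 18.03 = 9.618 mg/L.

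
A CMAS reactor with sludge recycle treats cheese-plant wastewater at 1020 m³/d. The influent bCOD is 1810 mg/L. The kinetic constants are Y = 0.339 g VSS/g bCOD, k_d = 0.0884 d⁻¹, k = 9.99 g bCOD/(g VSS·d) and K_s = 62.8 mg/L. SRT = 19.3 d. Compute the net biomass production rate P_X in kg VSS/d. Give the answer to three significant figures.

P_X ≈ 231 kg VSS/d

For a completely mixed reactor with recycle the Lawrence–McCarty relation gives S = K_s·(1 + k_d·θ_c) / [θ_c·(Y·k − k_d) − 1] = 62.8 × (1 + 0.0884 × 19.3) / [19.3 × (0.339 × 9.99 − 0.0884) − 1] = 169.9 / 62.66 = 2.712 mg/L.
Observed yield with endogenous decay: Y_obs = Y / (1 + k_d·θ_c) = 0.339 / (1 + 0.0884 × 19.3) = 0.339 / 2.706 = 0.1253 g VSS/g bCOD.
Substrate removed = Q·(S₀ − S) = 1020 m³/d × (1810 − 2.71) g/m³ = 1.84×10^6 g/d = 1843 kg/d.
Net biomass production P_X = Y_obs × Q·(S₀ − S) = 0.1253 × 1843 = 230.9 kg VSS/d.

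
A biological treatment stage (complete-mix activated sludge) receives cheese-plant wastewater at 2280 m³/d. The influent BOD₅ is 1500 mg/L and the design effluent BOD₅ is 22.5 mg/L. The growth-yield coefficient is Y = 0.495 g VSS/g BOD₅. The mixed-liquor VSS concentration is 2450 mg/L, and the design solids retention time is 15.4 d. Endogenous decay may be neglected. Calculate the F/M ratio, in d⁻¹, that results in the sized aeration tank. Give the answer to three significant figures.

V·X = Y·Q·ΔS·θ_c gives V = 0.495 × 2280 × (1500 − 22.5) × 15.4 / 2450 = 10481 m³.
Food-to-microorganism ratio F/M = Q S₀ / (V X) = 2280 × 1500 / (10481 × 2450) = 0.1332 d⁻¹.

F/M ≈ 0.133 d⁻¹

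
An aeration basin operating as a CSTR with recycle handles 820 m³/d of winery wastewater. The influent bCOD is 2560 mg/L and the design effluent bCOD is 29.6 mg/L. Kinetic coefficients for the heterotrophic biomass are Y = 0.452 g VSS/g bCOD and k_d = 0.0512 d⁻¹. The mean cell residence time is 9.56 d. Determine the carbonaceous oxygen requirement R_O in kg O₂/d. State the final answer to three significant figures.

R_O ≈ 1180 kg O₂/d

Observed yield with endogenous decay: Y_obs = Y / (1 + k_d·θ_c) = 0.452 / (1 + 0.0512 × 9.56) = 0.452 / 1.489 = 0.3035 g VSS/g bCOD.
Mass of bCOD removed per day: Q(S₀ − S) = 820 × 2530 g/m³ = 2075 kg/d.
Biomass synthesised: P_X = Y_obs × 2075 = 629.7 kg VSS/d.
Carbonaceous O₂ demand = substrate oxidised − cell-mass equivalent = 2075 − 1.42 × 629.7 = 1181 kg O₂/d.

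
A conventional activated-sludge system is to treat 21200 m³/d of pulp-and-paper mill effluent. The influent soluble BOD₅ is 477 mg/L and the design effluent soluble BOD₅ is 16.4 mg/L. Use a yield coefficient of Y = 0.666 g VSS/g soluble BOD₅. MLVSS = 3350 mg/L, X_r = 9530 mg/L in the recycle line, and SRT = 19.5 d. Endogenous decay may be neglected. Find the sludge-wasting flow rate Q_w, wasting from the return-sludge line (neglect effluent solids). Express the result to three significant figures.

Biomass mass balance (decay neglected): V·X = Y·Q·(S₀ − S)·θ_c, so V = 0.666 × 21200 × (477 − 16.4) × 19.5 / 3350 = 37855 m³.
θ_c = V·X/(Q_w·X_r) when wasting from the recycle, so Q_w = V·X/(θ_c·X_r) = 37855 × 3350 / (19.5 × 9530) = 682.4 m³/d.

Q_w ≈ 682 m³/d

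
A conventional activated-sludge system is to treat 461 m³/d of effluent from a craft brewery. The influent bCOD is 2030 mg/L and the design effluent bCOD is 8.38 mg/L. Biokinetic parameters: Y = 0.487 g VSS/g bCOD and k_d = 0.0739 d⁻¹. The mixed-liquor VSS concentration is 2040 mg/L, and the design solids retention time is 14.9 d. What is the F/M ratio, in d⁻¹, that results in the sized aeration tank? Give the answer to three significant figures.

F/M ≈ 0.291 d⁻¹

From the SRT design equation V = Y Q (S₀−S) θ_c / [X (1 + k_d θ_c)] = 0.487 × 461 × (2030 − 8.38) × 14.9 / [2040 × (1 + 0.0739 × 14.9)] = 6.76×10^6 / 4286 = 1578 m³.
F/M = applied load / biomass = Q·S₀/(V·X) = 461 × 2030 / (1578 × 2040) = 0.2908 d⁻¹.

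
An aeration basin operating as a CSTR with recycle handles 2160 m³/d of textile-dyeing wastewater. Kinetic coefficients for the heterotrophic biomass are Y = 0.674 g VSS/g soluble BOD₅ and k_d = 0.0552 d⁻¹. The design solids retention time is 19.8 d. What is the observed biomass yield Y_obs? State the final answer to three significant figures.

Y_obs = Y / (1 + k_d θ_c) = 0.674 / (1 + 0.0552 × 19.8) = 0.674 / 2.093 = 0.3220.

Y_obs ≈ 0.322 g VSS/g soluble BOD₅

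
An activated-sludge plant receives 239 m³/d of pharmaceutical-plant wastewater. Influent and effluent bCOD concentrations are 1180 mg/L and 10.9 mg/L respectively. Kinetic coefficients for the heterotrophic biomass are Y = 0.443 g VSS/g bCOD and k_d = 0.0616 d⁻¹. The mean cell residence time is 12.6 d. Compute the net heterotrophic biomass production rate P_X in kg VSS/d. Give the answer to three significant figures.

P_X ≈ 69.7 kg VSS/d

The observed yield is Y_obs = Y/(1 + k_d·θ_c) = 0.443 / (1 + 0.0616 × 12.6) = 0.443 / 1.776 = 0.2494 g VSS per g bCOD removed.
Mass of bCOD removed per day: Q(S₀ − S) = 239 × 1169 g/m³ = 279.4 kg/d.
Biomass produced: P_X = Y_obs·Q·ΔS = 0.2494 × 279.4 ≈ 69.69 kg VSS/d.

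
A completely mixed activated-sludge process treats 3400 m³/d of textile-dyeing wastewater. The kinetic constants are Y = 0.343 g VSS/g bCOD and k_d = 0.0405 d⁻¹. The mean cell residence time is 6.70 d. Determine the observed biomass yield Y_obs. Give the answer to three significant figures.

Y_obs ≈ 0.270 g VSS/g bCOD

Observed yield with endogenous decay: Y_obs = Y / (1 + k_d·θ_c) = 0.343 / (1 + 0.0405 × 6.70) = 0.343 / 1.271 = 0.2698 g VSS/g bCOD.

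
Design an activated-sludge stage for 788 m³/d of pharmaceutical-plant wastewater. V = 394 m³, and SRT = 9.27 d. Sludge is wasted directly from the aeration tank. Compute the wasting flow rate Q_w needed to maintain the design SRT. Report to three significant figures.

Q_w ≈ 42.5 m³/d

For wasting at MLVSS concentration, Q_w = V/θ_c = 394.0/9.27 = 42.50 m³/d.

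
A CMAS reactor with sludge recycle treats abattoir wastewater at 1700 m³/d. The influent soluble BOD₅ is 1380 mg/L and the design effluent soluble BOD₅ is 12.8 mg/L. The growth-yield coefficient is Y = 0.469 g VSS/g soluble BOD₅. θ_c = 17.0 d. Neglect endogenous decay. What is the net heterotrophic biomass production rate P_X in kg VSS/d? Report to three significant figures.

Since k_d ≈ 0, Y_obs = Y = 0.469 g VSS/g soluble BOD₅.
Q·(S₀ − S) = 1700 × (1380 − 12.8) × 10⁻³ = 2324 kg/d removed.
Biomass produced: P_X = Y_obs·Q·ΔS = 0.4690 × 2324 ≈ 1090 kg VSS/d.

P_X ≈ 1090 kg VSS/d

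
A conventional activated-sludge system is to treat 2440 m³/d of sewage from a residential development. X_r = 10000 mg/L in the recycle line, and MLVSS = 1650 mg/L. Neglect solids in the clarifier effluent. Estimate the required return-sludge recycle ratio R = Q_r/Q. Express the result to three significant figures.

R ≈ 0.198

Solids balance on the clarifier gives (1+R)X = R·X_r, so R = X/(X_r − X) = 1650 / (10000 − 1650) = 0.1976.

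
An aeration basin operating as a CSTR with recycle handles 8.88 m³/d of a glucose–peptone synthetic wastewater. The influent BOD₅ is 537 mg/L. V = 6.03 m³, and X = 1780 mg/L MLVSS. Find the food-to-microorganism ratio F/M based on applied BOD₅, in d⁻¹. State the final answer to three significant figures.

F/M = Q·S₀ / (V·X) = 8.88 × 537 / (6.030 × 1780) = 0.4443 g BOD₅·(g VSS·d)⁻¹.

F/M ≈ 0.444 d⁻¹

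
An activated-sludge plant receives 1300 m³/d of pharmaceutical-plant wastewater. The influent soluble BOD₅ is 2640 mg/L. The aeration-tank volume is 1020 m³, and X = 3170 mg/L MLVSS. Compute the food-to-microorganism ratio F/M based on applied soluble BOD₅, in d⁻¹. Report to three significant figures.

F/M ≈ 1.06 d⁻¹

Food-to-microorganism ratio F/M = Q S₀ / (V X) = 1300 × 2640 / (1020 × 3170) = 1.061 d⁻¹.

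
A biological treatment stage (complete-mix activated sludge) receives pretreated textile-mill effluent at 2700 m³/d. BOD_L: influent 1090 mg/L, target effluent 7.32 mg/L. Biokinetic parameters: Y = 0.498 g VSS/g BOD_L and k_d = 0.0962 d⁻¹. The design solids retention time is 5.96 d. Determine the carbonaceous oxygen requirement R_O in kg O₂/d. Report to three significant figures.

R_O ≈ 1610 kg O₂/d

Correct the yield for decay: Y_obs = Y/(1 + k_d θ_c) = 0.498 / (1 + 0.0962 × 5.96) = 0.498 / 1.573 = 0.3165.
ΔS = 1090 − 7.32 = 1083 mg/L, so the substrate removal rate is 2700 × 1083/1000 = 2923 kg BOD_L/d.
Net sludge production P_X = 0.3165 × 2923 = 925.3 kg VSS/d.
Carbonaceous O₂ demand = substrate oxidised − cell-mass equivalent = 2923 − 1.42 × 925.3 = 1609 kg O₂/d.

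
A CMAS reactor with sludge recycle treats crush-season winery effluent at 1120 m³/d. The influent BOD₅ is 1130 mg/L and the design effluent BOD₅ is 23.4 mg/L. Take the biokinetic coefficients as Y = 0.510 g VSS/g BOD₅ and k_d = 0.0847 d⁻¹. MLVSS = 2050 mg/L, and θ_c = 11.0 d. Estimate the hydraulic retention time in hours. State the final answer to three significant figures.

From the SRT design equation V = Y Q (S₀−S) θ_c / [X (1 + k_d θ_c)] = 0.510 × 1120 × (1130 − 23.4) × 11.0 / [2050 × (1 + 0.0847 × 11.0)] = 6.95×10^6 / 3960 = 1756 m³.
Hydraulic retention time τ = V/Q = 1756 / 1120 = 1.568 d = 37.62 h.

τ ≈ 37.6 h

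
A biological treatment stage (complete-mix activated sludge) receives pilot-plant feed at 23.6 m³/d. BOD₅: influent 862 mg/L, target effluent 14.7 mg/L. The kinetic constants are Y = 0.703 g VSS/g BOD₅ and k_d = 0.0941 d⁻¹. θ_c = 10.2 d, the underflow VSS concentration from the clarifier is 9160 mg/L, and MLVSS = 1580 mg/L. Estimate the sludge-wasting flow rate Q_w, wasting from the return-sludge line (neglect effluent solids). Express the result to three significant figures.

Q_w ≈ 0.783 m³/d

Steady-state biomass mass balance: V·X·(1 + k_d·θ_c) = Y·Q·(S₀ − S)·θ_c, so V = 0.703 × 23.6 × (862 − 14.7) × 10.2 / [1580 × (1 + 0.0941 × 10.2)] = 1.43×10^5 / 3097 = 46.31 m³.
θ_c = V·X/(Q_w·X_r) when wasting from the recycle, so Q_w = V·X/(θ_c·X_r) = 46.31 × 1580 / (10.2 × 9160) = 0.7831 m³/d.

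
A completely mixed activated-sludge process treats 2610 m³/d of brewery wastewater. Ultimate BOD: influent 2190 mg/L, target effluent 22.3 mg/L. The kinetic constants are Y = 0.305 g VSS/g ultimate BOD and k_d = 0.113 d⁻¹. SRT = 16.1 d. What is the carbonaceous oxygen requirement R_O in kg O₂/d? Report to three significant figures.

R_O ≈ 4790 kg O₂/d

Observed yield with endogenous decay: Y_obs = Y / (1 + k_d·θ_c) = 0.305 / (1 + 0.113 × 16.1) = 0.305 / 2.819 = 0.1082 g VSS/g ultimate BOD.
Substrate removed = Q·(S₀ − S) = 2610 m³/d × (2190 − 22.3) g/m³ = 5.66×10^6 g/d = 5658 kg/d.
Net sludge production P_X = 0.1082 × 5658 = 612.1 kg VSS/d.
R_O = Q·(S₀ − S) − 1.42·P_X = 5658 − 1.42 × 612.1 = 4789 kg O₂/d.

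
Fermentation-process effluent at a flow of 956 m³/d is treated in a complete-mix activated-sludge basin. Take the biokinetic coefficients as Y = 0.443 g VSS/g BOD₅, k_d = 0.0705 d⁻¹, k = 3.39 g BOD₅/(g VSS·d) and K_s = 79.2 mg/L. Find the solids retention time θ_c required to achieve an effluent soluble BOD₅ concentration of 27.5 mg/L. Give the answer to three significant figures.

At the target effluent, Y k S/(K_s+S) = 0.443×3.39×27.5/106.7 = 0.3871 d⁻¹.
Then 1/θ_c = μ − k_d = 0.3871 − 0.0705 = 0.3166 d⁻¹, giving θ_c = 3.159 d.

θ_c ≈ 3.16 d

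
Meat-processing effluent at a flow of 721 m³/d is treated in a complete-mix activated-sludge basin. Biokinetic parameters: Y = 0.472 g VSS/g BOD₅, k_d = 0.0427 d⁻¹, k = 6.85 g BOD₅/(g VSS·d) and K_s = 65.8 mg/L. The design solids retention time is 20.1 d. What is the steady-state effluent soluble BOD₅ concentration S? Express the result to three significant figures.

From the Monod/SRT balance for a CMAS, S = K_s·(1+k_d θ_c)/[θ_c·(Y k − k_d) − 1] = 65.8 × (1 + 0.0427 × 20.1) / [20.1 × (0.472 × 6.85 − 0.0427) − 1] = 122.3 / 63.13 = 1.937 mg/L.

S ≈ 1.94 mg/L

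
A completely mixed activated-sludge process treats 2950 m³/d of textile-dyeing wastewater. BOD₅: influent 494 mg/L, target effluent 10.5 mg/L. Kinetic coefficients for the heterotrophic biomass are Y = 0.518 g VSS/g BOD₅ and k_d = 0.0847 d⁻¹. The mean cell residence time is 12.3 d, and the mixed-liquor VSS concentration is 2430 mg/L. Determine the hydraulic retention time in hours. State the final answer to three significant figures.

τ ≈ 14.9 h

From the SRT design equation V = Y Q (S₀−S) θ_c / [X (1 + k_d θ_c)] = 0.518 × 2950 × (494 − 10.5) × 12.3 / [2430 × (1 + 0.0847 × 12.3)] = 9.09×10^6 / 4962 = 1832 m³.
HRT = V/Q = 1832 m³ / 2950 m³·d⁻¹ = 0.6209 d × 24 = 14.90 h.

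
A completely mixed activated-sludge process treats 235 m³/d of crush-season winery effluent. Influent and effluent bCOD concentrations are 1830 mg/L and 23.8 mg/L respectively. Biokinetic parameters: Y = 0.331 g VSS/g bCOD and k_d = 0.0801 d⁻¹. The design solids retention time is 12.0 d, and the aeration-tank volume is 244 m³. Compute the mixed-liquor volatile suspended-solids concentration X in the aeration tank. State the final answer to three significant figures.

Solving the biomass balance for X: X = Y Q (S₀−S) θ_c / [V (1+k_d θ_c)] = 0.331 × 235 × (1830 − 23.8) × 12.0 / [244 × (1 + 0.0801 × 12.0)] = 3523 mg/L.

X ≈ 3520 mg/L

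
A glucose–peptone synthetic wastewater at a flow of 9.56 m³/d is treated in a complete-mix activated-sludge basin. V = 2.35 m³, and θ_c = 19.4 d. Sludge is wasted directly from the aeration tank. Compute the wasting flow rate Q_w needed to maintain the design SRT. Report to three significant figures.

With mixed-liquor wasting, θ_c = V/Q_w, so Q_w = V/θ_c = 2.350/19.4 = 0.1211 m³/d.

Q_w ≈ 0.121 m³/d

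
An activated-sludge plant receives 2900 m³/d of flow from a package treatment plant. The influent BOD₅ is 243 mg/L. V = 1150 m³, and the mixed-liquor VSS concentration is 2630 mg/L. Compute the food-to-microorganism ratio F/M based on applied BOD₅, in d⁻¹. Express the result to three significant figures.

F/M = Q·S₀ / (V·X) = 2900 × 243 / (1150 × 2630) = 0.2330 g BOD₅·(g VSS·d)⁻¹.

F/M ≈ 0.233 d⁻¹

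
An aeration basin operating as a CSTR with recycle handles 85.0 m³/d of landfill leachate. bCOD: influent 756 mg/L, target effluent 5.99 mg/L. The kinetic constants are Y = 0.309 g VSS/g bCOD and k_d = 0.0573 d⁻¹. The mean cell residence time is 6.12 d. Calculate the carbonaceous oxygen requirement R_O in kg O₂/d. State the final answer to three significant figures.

R_O ≈ 43.0 kg O₂/d

Observed yield with endogenous decay: Y_obs = Y / (1 + k_d·θ_c) = 0.309 / (1 + 0.0573 × 6.12) = 0.309 / 1.351 = 0.2288 g VSS/g bCOD.
ΔS = 756 − 5.99 = 750.0 mg/L, so the substrate removal rate is 85.0 × 750.0/1000 = 63.75 kg bCOD/d.
P_X = Y_obs·Q·(S₀ − S) = 0.2288 × 63.75 = 14.58 kg VSS/d.
R_O = Q·(S₀ − S) − 1.42·P_X = 63.75 − 1.42 × 14.58 = 43.04 kg O₂/d.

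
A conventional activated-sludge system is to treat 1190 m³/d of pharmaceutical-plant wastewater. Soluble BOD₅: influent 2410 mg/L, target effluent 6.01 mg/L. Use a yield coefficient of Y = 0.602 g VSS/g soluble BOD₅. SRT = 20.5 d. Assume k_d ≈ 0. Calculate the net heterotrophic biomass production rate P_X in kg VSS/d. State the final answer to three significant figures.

P_X ≈ 1720 kg VSS/d

With endogenous decay neglected, the observed yield equals the true yield: Y_obs = Y = 0.602 g VSS/g soluble BOD₅.
Mass of soluble BOD₅ removed per day: Q(S₀ − S) = 1190 × 2404 g/m³ = 2861 kg/d.
Net biomass production P_X = Y_obs × Q·(S₀ − S) = 0.6020 × 2861 = 1722 kg VSS/d.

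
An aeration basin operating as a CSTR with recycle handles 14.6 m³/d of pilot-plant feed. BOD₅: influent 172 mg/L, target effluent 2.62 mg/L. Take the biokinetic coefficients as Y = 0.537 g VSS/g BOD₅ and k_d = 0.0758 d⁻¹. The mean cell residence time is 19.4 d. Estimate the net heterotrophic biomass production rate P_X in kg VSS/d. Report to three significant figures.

P_X ≈ 0.538 kg VSS/d

Y_obs = Y / (1 + k_d θ_c) = 0.537 / (1 + 0.0758 × 19.4) = 0.537 / 2.471 = 0.2174.
Q·(S₀ − S) = 14.6 × (172 − 2.62) × 10⁻³ = 2.473 kg/d removed.
P_X = Y_obs · Q(S₀ − S) = 0.2174 × 2.473 = 0.5375 kg VSS/d.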